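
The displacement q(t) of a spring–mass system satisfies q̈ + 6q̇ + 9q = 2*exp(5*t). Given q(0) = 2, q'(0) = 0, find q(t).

q = exp(5*t)/32 + 63*exp(-3*t)/32 + 23*t*exp(-3*t)/4

Characteristic equation r² + 6r + 9 = 0 has discriminant (6)² - 4·(9) = 0, so r = -3 is a repeated root.
Hence q_h = (C1 + C2*t)*exp(-3*t).
Try q_p = A*exp(5*t). Substituting into the equation and dividing by exp(5*t) gives A = 1/32, so q_p = exp(5*t)/32.
General solution: q = exp(5*t)/32 + C1*exp(-3*t) + C2*t*exp(-3*t).
Apply the initial conditions: q(0) = 1/32 + C1 = 2 and q'(0) = 5/32 + C2 - 3*C1 = 0. Solving gives C1 = 63/32, C2 = 23/4.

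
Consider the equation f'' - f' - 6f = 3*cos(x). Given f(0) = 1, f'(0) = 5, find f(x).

f = -21*cos(x)/50 - 4*exp(-2*x)/25 - 3*sin(x)/50 + 79*exp(3*x)/50

Characteristic equation r² - r - 6 = 0 factors as (r + 2)(r - 3) = 0, so r = -2, 3.
Hence f_h = C1*exp(-2*x) + C2*exp(3*x).
Try f_p = A*cos(x) + B*sin(x). Substituting and equating the coefficients of cos(x) and sin(x) gives A = -21/50, B = -3/50, so f_p = -21*cos(x)/50 - 3*sin(x)/50.
General solution: f = -21*cos(x)/50 - 3*sin(x)/50 + C1*exp(-2*x) + C2*exp(3*x).
Apply the initial conditions: f(0) = -21/50 + C1 + C2 = 1 and f'(0) = -3/50 - 2*C1 + 3*C2 = 5. Solving gives C1 = -4/25, C2 = 79/50.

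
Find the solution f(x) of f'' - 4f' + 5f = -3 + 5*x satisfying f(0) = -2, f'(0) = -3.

f = 1/5 + x - 11*cos(x)*exp(2*x)/5 + 2*exp(2*x)*sin(x)/5

Characteristic equation r² - 4r + 5 = 0 has discriminant (-4)² - 4·(5) = -4 < 0, so r = 2 ± i.
Hence f_h = C1*cos(x)*exp(2*x) + C2*exp(2*x)*sin(x).
For the particular solution try f_p = A0 + A1*x. Substituting and matching coefficients of each power of x gives A0 = 1/5, A1 = 1, so f_p = 1/5 + x.
General solution: f = 1/5 + x + C1*cos(x)*exp(2*x) + C2*exp(2*x)*sin(x).
Apply the initial conditions: f(0) = 1/5 + C1 = -2 and f'(0) = 1 + C2 + 2*C1 = -3. Solving gives C1 = -11/5, C2 = 2/5.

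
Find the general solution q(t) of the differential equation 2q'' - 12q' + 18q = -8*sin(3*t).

q = -2*cos(3*t)/9 + C1*exp(3*t) + C2*t*exp(3*t)

Divide through by 2: q'' - 6q' + 9q = -4*sin(3*t).
Characteristic equation r² - 6r + 9 = 0 has discriminant (-6)² - 4·(9) = 0, so r = 3 is a repeated root.
Hence q_h = (C1 + C2*t)*exp(3*t).
Try q_p = A*cos(3*t) + B*sin(3*t). Substituting and equating the coefficients of cos(3t) and sin(3t) gives A = -2/9, B = 0, so q_p = -2*cos(3*t)/9.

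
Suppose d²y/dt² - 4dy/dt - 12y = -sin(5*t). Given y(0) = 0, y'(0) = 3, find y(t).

Characteristic equation r² - 4r - 12 = 0 factors as (r + 2)(r - 6) = 0, so r = -2, 6.
Hence y_h = C1*exp(-2*t) + C2*exp(6*t).
Try y_p = A*cos(5*t) + B*sin(5*t). Substituting and equating the coefficients of cos(5t) and sin(5t) gives A = -20/1769, B = 37/1769, so y_p = -20*cos(5*t)/1769 + 37*sin(5*t)/1769.
General solution: y = -20*cos(5*t)/1769 + 37*sin(5*t)/1769 + C1*exp(-2*t) + C2*exp(6*t).
Apply the initial conditions: y(0) = -20/1769 + C1 + C2 = 0 and y'(0) = 185/1769 - 2*C1 + 6*C2 = 3. Solving gives C1 = -41/116, C2 = 89/244.

y = -41*exp(-2*t)/116 - 20*cos(5*t)/1769 + 37*sin(5*t)/1769 + 89*exp(6*t)/244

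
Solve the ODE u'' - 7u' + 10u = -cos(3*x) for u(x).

u = -cos(3*x)/442 + 21*sin(3*x)/442 + C1*exp(5*x) + C2*exp(2*x)

Characteristic equation r² - 7r + 10 = 0 factors as (r - 5)(r - 2) = 0, so r = 5, 2.
Hence u_h = C1*exp(5*x) + C2*exp(2*x).
Try u_p = A*cos(3*x) + B*sin(3*x). Substituting and equating the coefficients of cos(3x) and sin(3x) gives A = -1/442, B = 21/442, so u_p = -cos(3*x)/442 + 21*sin(3*x)/442.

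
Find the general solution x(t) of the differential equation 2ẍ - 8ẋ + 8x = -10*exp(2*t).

Divide through by 2: x'' - 4x' + 4x = -5*exp(2*t).
Characteristic equation r² - 4r + 4 = 0 has discriminant (-4)² - 4·(4) = 0, so r = 2 is a repeated root.
Hence x_h = (C1 + C2*t)*exp(2*t).
Since exp(2*t) solves the homogeneous equation (r = 2 is a root of multiplicity 2), multiply the trial by t^2. Try x_p = A*t^2*exp(2*t). Substituting into the equation and dividing by exp(2*t) gives A = -5/2, so x_p = -5*t^2*exp(2*t)/2.

x = C1*exp(2*t) - 5*t**2*exp(2*t)/2 + C2*t*exp(2*t)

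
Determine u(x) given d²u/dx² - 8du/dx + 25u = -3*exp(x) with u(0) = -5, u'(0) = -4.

u = -exp(x)/6 - 29*cos(3*x)*exp(4*x)/6 + 31*exp(4*x)*sin(3*x)/6

Characteristic equation r² - 8r + 25 = 0 has discriminant (-8)² - 4·(25) = -36 < 0, so r = 4 ± 3i.
Hence u_h = C1*cos(3*x)*exp(4*x) + C2*exp(4*x)*sin(3*x).
Try u_p = A*exp(x). Substituting into the equation and dividing by exp(x) gives A = -1/6, so u_p = -exp(x)/6.
General solution: u = -exp(x)/6 + C1*cos(3*x)*exp(4*x) + C2*exp(4*x)*sin(3*x).
Apply the initial conditions: u(0) = -1/6 + C1 = -5 and u'(0) = -1/6 + 3*C2 + 4*C1 = -4. Solving gives C1 = -29/6, C2 = 31/6.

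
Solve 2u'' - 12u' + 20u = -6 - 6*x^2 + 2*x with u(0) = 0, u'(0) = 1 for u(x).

Divide through by 2: u'' - 6u' + 10u = -3 + x - 3*x^2.
Characteristic equation r² - 6r + 10 = 0 has discriminant (-6)² - 4·(10) = -4 < 0, so r = 3 ± i.
Hence u_h = C1*cos(x)*exp(3*x) + C2*exp(3*x)*sin(x).
For the particular solution try u_p = A0 + A1*x + A2*x^2. Substituting and matching coefficients of each power of x gives A0 = -99/250, A1 = -13/50, A2 = -3/10, so u_p = -99/250 - 13*x/50 - 3*x^2/10.
General solution: u = -99/250 - 13*x/50 - 3*x^2/10 + C1*cos(x)*exp(3*x) + C2*exp(3*x)*sin(x).
Apply the initial conditions: u(0) = -99/250 + C1 = 0 and u'(0) = -13/50 + C2 + 3*C1 = 1. Solving gives C1 = 99/250, C2 = 9/125.

u = -99/250 - 13*x/50 - 3*x**2/10 + 9*exp(3*x)*sin(x)/125 + 99*cos(x)*exp(3*x)/250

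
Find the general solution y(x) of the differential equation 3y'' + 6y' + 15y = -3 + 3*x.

y = -7/25 + x/5 + C1*cos(2*x)*exp(-x) + C2*exp(-x)*sin(2*x)

Divide through by 3: y'' + 2y' + 5y = -1 + x.
Characteristic equation r² + 2r + 5 = 0 has discriminant (2)² - 4·(5) = -16 < 0, so r = -1 ± 2i.
Hence y_h = C1*cos(2*x)*exp(-x) + C2*exp(-x)*sin(2*x).
For the particular solution try y_p = A0 + A1*x. Substituting and matching coefficients of each power of x gives A0 = -7/25, A1 = 1/5, so y_p = -7/25 + x/5.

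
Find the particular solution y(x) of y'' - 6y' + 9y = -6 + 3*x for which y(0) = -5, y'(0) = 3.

Characteristic equation r² - 6r + 9 = 0 has discriminant (-6)² - 4·(9) = 0, so r = 3 is a repeated root.
Hence y_h = (C1 + C2*x)*exp(3*x).
For the particular solution try y_p = A0 + A1*x. Substituting and matching coefficients of each power of x gives A0 = -4/9, A1 = 1/3, so y_p = -4/9 + x/3.
General solution: y = -4/9 + x/3 + C1*exp(3*x) + C2*x*exp(3*x).
Apply the initial conditions: y(0) = -4/9 + C1 = -5 and y'(0) = 1/3 + C2 + 3*C1 = 3. Solving gives C1 = -41/9, C2 = 49/3.

y = -4/9 - 41*exp(3*x)/9 + x/3 + 49*x*exp(3*x)/3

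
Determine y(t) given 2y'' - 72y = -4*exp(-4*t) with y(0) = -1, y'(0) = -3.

Divide through by 2: y'' - 36y = -2*exp(-4*t).
Characteristic equation r² - 36 = 0 factors as (r - 6)(r + 6) = 0, so r = 6, -6.
Hence y_h = C1*exp(6*t) + C2*exp(-6*t).
Try y_p = A*exp(-4*t). Substituting into the equation and dividing by exp(-4*t) gives A = 1/10, so y_p = exp(-4*t)/10.
General solution: y = exp(-4*t)/10 + C1*exp(6*t) + C2*exp(-6*t).
Apply the initial conditions: y(0) = 1/10 + C1 + C2 = -1 and y'(0) = -2/5 - 6*C2 + 6*C1 = -3. Solving gives C1 = -23/30, C2 = -1/3.

y = -23*exp(6*t)/30 - exp(-6*t)/3 + exp(-4*t)/10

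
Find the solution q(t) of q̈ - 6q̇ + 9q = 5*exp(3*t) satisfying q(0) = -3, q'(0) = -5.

q = -3*exp(3*t) + 4*t*exp(3*t) + 5*t**2*exp(3*t)/2

Characteristic equation r² - 6r + 9 = 0 has discriminant (-6)² - 4·(9) = 0, so r = 3 is a repeated root.
Hence q_h = (C1 + C2*t)*exp(3*t).
Since exp(3*t) solves the homogeneous equation (r = 3 is a root of multiplicity 2), multiply the trial by t^2. Try q_p = A*t^2*exp(3*t). Substituting into the equation and dividing by exp(3*t) gives A = 5/2, so q_p = 5*t^2*exp(3*t)/2.
General solution: q = C1*exp(3*t) + 5*t^2*exp(3*t)/2 + C2*t*exp(3*t).
Apply the initial conditions: q(0) = C1 = -3 and q'(0) = C2 + 3*C1 = -5. Solving gives C1 = -3, C2 = 4.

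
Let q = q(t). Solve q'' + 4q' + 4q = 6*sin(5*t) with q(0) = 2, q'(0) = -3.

q = -126*sin(5*t)/841 - 120*cos(5*t)/841 + 1802*exp(-2*t)/841 + 59*t*exp(-2*t)/29

Characteristic equation r² + 4r + 4 = 0 has discriminant (4)² - 4·(4) = 0, so r = -2 is a repeated root.
Hence q_h = (C1 + C2*t)*exp(-2*t).
Try q_p = A*cos(5*t) + B*sin(5*t). Substituting and equating the coefficients of cos(5t) and sin(5t) gives A = -120/841, B = -126/841, so q_p = -126*sin(5*t)/841 - 120*cos(5*t)/841.
General solution: q = -126*sin(5*t)/841 - 120*cos(5*t)/841 + C1*exp(-2*t) + C2*t*exp(-2*t).
Apply the initial conditions: q(0) = -120/841 + C1 = 2 and q'(0) = -630/841 + C2 - 2*C1 = -3. Solving gives C1 = 1802/841, C2 = 59/29.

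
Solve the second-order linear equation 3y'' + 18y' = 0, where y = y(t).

Divide through by 3: y'' + 6y' = 0.
Characteristic equation r² + 6r = 0 factors as (r + 6)r = 0, so r = -6, 0.
Hence y_h = C1*exp(-6*t) + C2.

y = C2 + C1*exp(-6*t)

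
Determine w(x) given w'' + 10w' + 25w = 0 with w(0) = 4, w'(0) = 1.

w = 4*exp(-5*x) + 21*x*exp(-5*x)

Characteristic equation r² + 10r + 25 = 0 has discriminant (10)² - 4·(25) = 0, so r = -5 is a repeated root.
Hence w_h = (C1 + C2*x)*exp(-5*x).
Apply the initial conditions: w(0) = C1 = 4 and w'(0) = C2 - 5*C1 = 1. Solving gives C1 = 4, C2 = 21.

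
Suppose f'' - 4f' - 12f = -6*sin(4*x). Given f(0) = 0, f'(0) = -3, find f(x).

f = -45*exp(6*x)/104 - 6*cos(4*x)/65 + 21*exp(-2*x)/40 + 21*sin(4*x)/130

Characteristic equation r² - 4r - 12 = 0 factors as (r - 6)(r + 2) = 0, so r = 6, -2.
Hence f_h = C1*exp(6*x) + C2*exp(-2*x).
Try f_p = A*cos(4*x) + B*sin(4*x). Substituting and equating the coefficients of cos(4x) and sin(4x) gives A = -6/65, B = 21/130, so f_p = -6*cos(4*x)/65 + 21*sin(4*x)/130.
General solution: f = -6*cos(4*x)/65 + 21*sin(4*x)/130 + C1*exp(6*x) + C2*exp(-2*x).
Apply the initial conditions: f(0) = -6/65 + C1 + C2 = 0 and f'(0) = 42/65 - 2*C2 + 6*C1 = -3. Solving gives C1 = -45/104, C2 = 21/40.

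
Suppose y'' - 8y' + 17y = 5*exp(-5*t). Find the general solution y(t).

y = 5*exp(-5*t)/82 + C1*cos(t)*exp(4*t) + C2*exp(4*t)*sin(t)

Characteristic equation r² - 8r + 17 = 0 has discriminant (-8)² - 4·(17) = -4 < 0, so r = 4 ± i.
Hence y_h = C1*cos(t)*exp(4*t) + C2*exp(4*t)*sin(t).
Try y_p = A*exp(-5*t). Substituting into the equation and dividing by exp(-5*t) gives A = 5/82, so y_p = 5*exp(-5*t)/82.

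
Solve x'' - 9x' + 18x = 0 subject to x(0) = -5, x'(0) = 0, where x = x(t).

x = -10*exp(3*t) + 5*exp(6*t)

Characteristic equation r² - 9r + 18 = 0 factors as (r - 3)(r - 6) = 0, so r = 3, 6.
Hence x_h = C1*exp(3*t) + C2*exp(6*t).
Apply the initial conditions: x(0) = C1 + C2 = -5 and x'(0) = 3*C1 + 6*C2 = 0. Solving gives C1 = -10, C2 = 5.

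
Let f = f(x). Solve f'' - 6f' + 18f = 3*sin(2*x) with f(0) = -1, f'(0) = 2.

Characteristic equation r² - 6r + 18 = 0 has discriminant (-6)² - 4·(18) = -36 < 0, so r = 3 ± 3i.
Hence f_h = C1*cos(3*x)*exp(3*x) + C2*exp(3*x)*sin(3*x).
Try f_p = A*cos(2*x) + B*sin(2*x). Substituting and equating the coefficients of cos(2x) and sin(2x) gives A = 9/85, B = 21/170, so f_p = 9*cos(2*x)/85 + 21*sin(2*x)/170.
General solution: f = 9*cos(2*x)/85 + 21*sin(2*x)/170 + C1*cos(3*x)*exp(3*x) + C2*exp(3*x)*sin(3*x).
Apply the initial conditions: f(0) = 9/85 + C1 = -1 and f'(0) = 21/85 + 3*C1 + 3*C2 = 2. Solving gives C1 = -94/85, C2 = 431/255.

f = 9*cos(2*x)/85 + 21*sin(2*x)/170 - 94*cos(3*x)*exp(3*x)/85 + 431*exp(3*x)*sin(3*x)/255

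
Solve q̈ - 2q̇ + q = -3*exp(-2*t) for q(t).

Characteristic equation r² - 2r + 1 = 0 has discriminant (-2)² - 4·(1) = 0, so r = 1 is a repeated root.
Hence q_h = (C1 + C2*t)*exp(t).
Try q_p = A*exp(-2*t). Substituting into the equation and dividing by exp(-2*t) gives A = -1/3, so q_p = -exp(-2*t)/3.

q = -exp(-2*t)/3 + C1*exp(t) + C2*t*exp(t)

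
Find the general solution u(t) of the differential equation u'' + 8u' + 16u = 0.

u = C1*exp(-4*t) + C2*t*exp(-4*t)

Characteristic equation r² + 8r + 16 = 0 has discriminant (8)² - 4·(16) = 0, so r = -4 is a repeated root.
Hence u_h = (C1 + C2*t)*exp(-4*t).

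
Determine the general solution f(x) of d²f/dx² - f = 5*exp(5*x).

f = 5*exp(5*x)/24 + C1*exp(-x) + C2*exp(x)

Characteristic equation r² - 1 = 0 factors as (r + 1)(r - 1) = 0, so r = -1, 1.
Hence f_h = C1*exp(-x) + C2*exp(x).
Try f_p = A*exp(5*x). Substituting into the equation and dividing by exp(5*x) gives A = 5/24, so f_p = 5*exp(5*x)/24.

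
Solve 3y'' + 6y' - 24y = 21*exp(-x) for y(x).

Divide through by 3: y'' + 2y' - 8y = 7*exp(-x).
Characteristic equation r² + 2r - 8 = 0 factors as (r - 2)(r + 4) = 0, so r = 2, -4.
Hence y_h = C1*exp(2*x) + C2*exp(-4*x).
Try y_p = A*exp(-x). Substituting into the equation and dividing by exp(-x) gives A = -7/9, so y_p = -7*exp(-x)/9.

y = -7*exp(-x)/9 + C1*exp(2*x) + C2*exp(-4*x)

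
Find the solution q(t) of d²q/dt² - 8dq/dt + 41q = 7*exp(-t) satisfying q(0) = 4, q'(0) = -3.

q = 7*exp(-t)/50 - 183*exp(4*t)*sin(5*t)/50 + 193*cos(5*t)*exp(4*t)/50

Characteristic equation r² - 8r + 41 = 0 has discriminant (-8)² - 4·(41) = -100 < 0, so r = 4 ± 5i.
Hence q_h = C1*cos(5*t)*exp(4*t) + C2*exp(4*t)*sin(5*t).
Try q_p = A*exp(-t). Substituting into the equation and dividing by exp(-t) gives A = 7/50, so q_p = 7*exp(-t)/50.
General solution: q = 7*exp(-t)/50 + C1*cos(5*t)*exp(4*t) + C2*exp(4*t)*sin(5*t).
Apply the initial conditions: q(0) = 7/50 + C1 = 4 and q'(0) = -7/50 + 4*C1 + 5*C2 = -3. Solving gives C1 = 193/50, C2 = -183/50.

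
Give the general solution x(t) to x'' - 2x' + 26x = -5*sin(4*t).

x = -25*sin(4*t)/82 - 10*cos(4*t)/41 + C1*cos(5*t)*exp(t) + C2*exp(t)*sin(5*t)

Characteristic equation r² - 2r + 26 = 0 has discriminant (-2)² - 4·(26) = -100 < 0, so r = 1 ± 5i.
Hence x_h = C1*cos(5*t)*exp(t) + C2*exp(t)*sin(5*t).
Try x_p = A*cos(4*t) + B*sin(4*t). Substituting and equating the coefficients of cos(4t) and sin(4t) gives A = -10/41, B = -25/82, so x_p = -25*sin(4*t)/82 - 10*cos(4*t)/41.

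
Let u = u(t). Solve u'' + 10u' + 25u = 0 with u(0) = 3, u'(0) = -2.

u = 3*exp(-5*t) + 13*t*exp(-5*t)

Characteristic equation r² + 10r + 25 = 0 has discriminant (10)² - 4·(25) = 0, so r = -5 is a repeated root.
Hence u_h = (C1 + C2*t)*exp(-5*t).
Apply the initial conditions: u(0) = C1 = 3 and u'(0) = C2 - 5*C1 = -2. Solving gives C1 = 3, C2 = 13.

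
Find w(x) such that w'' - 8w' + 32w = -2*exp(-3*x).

w = -2*exp(-3*x)/65 + C1*cos(4*x)*exp(4*x) + C2*exp(4*x)*sin(4*x)

Characteristic equation r² - 8r + 32 = 0 has discriminant (-8)² - 4·(32) = -64 < 0, so r = 4 ± 4i.
Hence w_h = C1*cos(4*x)*exp(4*x) + C2*exp(4*x)*sin(4*x).
Try w_p = A*exp(-3*x). Substituting into the equation and dividing by exp(-3*x) gives A = -2/65, so w_p = -2*exp(-3*x)/65.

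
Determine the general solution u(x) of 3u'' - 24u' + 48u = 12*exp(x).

u = 4*exp(x)/9 + C1*exp(4*x) + C2*x*exp(4*x)

Divide through by 3: u'' - 8u' + 16u = 4*exp(x).
Characteristic equation r² - 8r + 16 = 0 has discriminant (-8)² - 4·(16) = 0, so r = 4 is a repeated root.
Hence u_h = (C1 + C2*x)*exp(4*x).
Try u_p = A*exp(x). Substituting into the equation and dividing by exp(x) gives A = 4/9, so u_p = 4*exp(x)/9.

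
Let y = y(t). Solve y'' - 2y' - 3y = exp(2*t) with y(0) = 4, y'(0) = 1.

y = -exp(2*t)/3 + 3*exp(3*t)/2 + 17*exp(-t)/6

Characteristic equation r² - 2r - 3 = 0 factors as (r - 3)(r + 1) = 0, so r = 3, -1.
Hence y_h = C1*exp(3*t) + C2*exp(-t).
Try y_p = A*exp(2*t). Substituting into the equation and dividing by exp(2*t) gives A = -1/3, so y_p = -exp(2*t)/3.
General solution: y = -exp(2*t)/3 + C1*exp(3*t) + C2*exp(-t).
Apply the initial conditions: y(0) = -1/3 + C1 + C2 = 4 and y'(0) = -2/3 - C2 + 3*C1 = 1. Solving gives C1 = 3/2, C2 = 17/6.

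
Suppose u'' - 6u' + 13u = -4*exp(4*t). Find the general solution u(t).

Characteristic equation r² - 6r + 13 = 0 has discriminant (-6)² - 4·(13) = -16 < 0, so r = 3 ± 2i.
Hence u_h = C1*cos(2*t)*exp(3*t) + C2*exp(3*t)*sin(2*t).
Try u_p = A*exp(4*t). Substituting into the equation and dividing by exp(4*t) gives A = -4/5, so u_p = -4*exp(4*t)/5.

u = -4*exp(4*t)/5 + C1*cos(2*t)*exp(3*t) + C2*exp(3*t)*sin(2*t)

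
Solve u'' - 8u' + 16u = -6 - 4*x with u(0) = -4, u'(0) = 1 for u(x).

Characteristic equation r² - 8r + 16 = 0 has discriminant (-8)² - 4·(16) = 0, so r = 4 is a repeated root.
Hence u_h = (C1 + C2*x)*exp(4*x).
For the particular solution try u_p = A0 + A1*x. Substituting and matching coefficients of each power of x gives A0 = -1/2, A1 = -1/4, so u_p = -1/2 - x/4.
General solution: u = -1/2 - x/4 + C1*exp(4*x) + C2*x*exp(4*x).
Apply the initial conditions: u(0) = -1/2 + C1 = -4 and u'(0) = -1/4 + C2 + 4*C1 = 1. Solving gives C1 = -7/2, C2 = 61/4.

u = -1/2 - 7*exp(4*x)/2 - x/4 + 61*x*exp(4*x)/4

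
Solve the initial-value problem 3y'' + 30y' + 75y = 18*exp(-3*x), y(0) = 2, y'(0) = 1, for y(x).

y = exp(-5*x)/2 + 3*exp(-3*x)/2 + 8*x*exp(-5*x)

Divide through by 3: y'' + 10y' + 25y = 6*exp(-3*x).
Characteristic equation r² + 10r + 25 = 0 has discriminant (10)² - 4·(25) = 0, so r = -5 is a repeated root.
Hence y_h = (C1 + C2*x)*exp(-5*x).
Try y_p = A*exp(-3*x). Substituting into the equation and dividing by exp(-3*x) gives A = 3/2, so y_p = 3*exp(-3*x)/2.
General solution: y = 3*exp(-3*x)/2 + C1*exp(-5*x) + C2*x*exp(-5*x).
Apply the initial conditions: y(0) = 3/2 + C1 = 2 and y'(0) = -9/2 + C2 - 5*C1 = 1. Solving gives C1 = 1/2, C2 = 8.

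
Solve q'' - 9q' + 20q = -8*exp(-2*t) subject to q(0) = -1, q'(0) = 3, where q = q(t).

q = -20*exp(4*t)/3 - 4*exp(-2*t)/21 + 41*exp(5*t)/7

Characteristic equation r² - 9r + 20 = 0 factors as (r - 5)(r - 4) = 0, so r = 5, 4.
Hence q_h = C1*exp(5*t) + C2*exp(4*t).
Try q_p = A*exp(-2*t). Substituting into the equation and dividing by exp(-2*t) gives A = -4/21, so q_p = -4*exp(-2*t)/21.
General solution: q = -4*exp(-2*t)/21 + C1*exp(5*t) + C2*exp(4*t).
Apply the initial conditions: q(0) = -4/21 + C1 + C2 = -1 and q'(0) = 8/21 + 4*C2 + 5*C1 = 3. Solving gives C1 = 41/7, C2 = -20/3.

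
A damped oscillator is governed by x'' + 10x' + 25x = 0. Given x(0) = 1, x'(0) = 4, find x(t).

Characteristic equation r² + 10r + 25 = 0 has discriminant (10)² - 4·(25) = 0, so r = -5 is a repeated root.
Hence x_h = (C1 + C2*t)*exp(-5*t).
Apply the initial conditions: x(0) = C1 = 1 and x'(0) = C2 - 5*C1 = 4. Solving gives C1 = 1, C2 = 9.

x = 9*t*exp(-5*t) + exp(-5*t)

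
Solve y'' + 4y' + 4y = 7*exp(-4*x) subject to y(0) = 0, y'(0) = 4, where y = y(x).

y = -7*exp(-2*x)/4 + 7*exp(-4*x)/4 + 15*x*exp(-2*x)/2

Characteristic equation r² + 4r + 4 = 0 has discriminant (4)² - 4·(4) = 0, so r = -2 is a repeated root.
Hence y_h = (C1 + C2*x)*exp(-2*x).
Try y_p = A*exp(-4*x). Substituting into the equation and dividing by exp(-4*x) gives A = 7/4, so y_p = 7*exp(-4*x)/4.
General solution: y = 7*exp(-4*x)/4 + C1*exp(-2*x) + C2*x*exp(-2*x).
Apply the initial conditions: y(0) = 7/4 + C1 = 0 and y'(0) = -7 + C2 - 2*C1 = 4. Solving gives C1 = -7/4, C2 = 15/2.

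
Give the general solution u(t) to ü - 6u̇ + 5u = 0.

Characteristic equation r² - 6r + 5 = 0 factors as (r - 5)(r - 1) = 0, so r = 5, 1.
Hence u_h = C1*exp(5*t) + C2*exp(t).

u = C1*exp(5*t) + C2*exp(t)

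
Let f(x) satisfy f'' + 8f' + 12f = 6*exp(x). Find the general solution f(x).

f = 2*exp(x)/7 + C1*exp(-2*x) + C2*exp(-6*x)

Characteristic equation r² + 8r + 12 = 0 factors as (r + 2)(r + 6) = 0, so r = -2, -6.
Hence f_h = C1*exp(-2*x) + C2*exp(-6*x).
Try f_p = A*exp(x). Substituting into the equation and dividing by exp(x) gives A = 2/7, so f_p = 2*exp(x)/7.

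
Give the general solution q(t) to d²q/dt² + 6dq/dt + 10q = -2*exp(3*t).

Characteristic equation r² + 6r + 10 = 0 has discriminant (6)² - 4·(10) = -4 < 0, so r = -3 ± i.
Hence q_h = C1*cos(t)*exp(-3*t) + C2*exp(-3*t)*sin(t).
Try q_p = A*exp(3*t). Substituting into the equation and dividing by exp(3*t) gives A = -2/37, so q_p = -2*exp(3*t)/37.

q = -2*exp(3*t)/37 + C1*cos(t)*exp(-3*t) + C2*exp(-3*t)*sin(t)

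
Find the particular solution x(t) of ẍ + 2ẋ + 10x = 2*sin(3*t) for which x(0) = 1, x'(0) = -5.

Characteristic equation r² + 2r + 10 = 0 has discriminant (2)² - 4·(10) = -36 < 0, so r = -1 ± 3i.
Hence x_h = C1*cos(3*t)*exp(-t) + C2*exp(-t)*sin(3*t).
Try x_p = A*cos(3*t) + B*sin(3*t). Substituting and equating the coefficients of cos(3t) and sin(3t) gives A = -12/37, B = 2/37, so x_p = -12*cos(3*t)/37 + 2*sin(3*t)/37.
General solution: x = -12*cos(3*t)/37 + 2*sin(3*t)/37 + C1*cos(3*t)*exp(-t) + C2*exp(-t)*sin(3*t).
Apply the initial conditions: x(0) = -12/37 + C1 = 1 and x'(0) = 6/37 - C1 + 3*C2 = -5. Solving gives C1 = 49/37, C2 = -142/111.

x = -12*cos(3*t)/37 + 2*sin(3*t)/37 - 142*exp(-t)*sin(3*t)/111 + 49*cos(3*t)*exp(-t)/37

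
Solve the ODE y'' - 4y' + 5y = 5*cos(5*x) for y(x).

y = -cos(5*x)/8 - sin(5*x)/8 + C1*cos(x)*exp(2*x) + C2*exp(2*x)*sin(x)

Characteristic equation r² - 4r + 5 = 0 has discriminant (-4)² - 4·(5) = -4 < 0, so r = 2 ± i.
Hence y_h = C1*cos(x)*exp(2*x) + C2*exp(2*x)*sin(x).
Try y_p = A*cos(5*x) + B*sin(5*x). Substituting and equating the coefficients of cos(5x) and sin(5x) gives A = -1/8, B = -1/8, so y_p = -cos(5*x)/8 - sin(5*x)/8.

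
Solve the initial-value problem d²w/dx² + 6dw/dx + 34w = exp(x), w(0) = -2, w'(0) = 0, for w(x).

Characteristic equation r² + 6r + 34 = 0 has discriminant (6)² - 4·(34) = -100 < 0, so r = -3 ± 5i.
Hence w_h = C1*cos(5*x)*exp(-3*x) + C2*exp(-3*x)*sin(5*x).
Try w_p = A*exp(x). Substituting into the equation and dividing by exp(x) gives A = 1/41, so w_p = exp(x)/41.
General solution: w = exp(x)/41 + C1*cos(5*x)*exp(-3*x) + C2*exp(-3*x)*sin(5*x).
Apply the initial conditions: w(0) = 1/41 + C1 = -2 and w'(0) = 1/41 - 3*C1 + 5*C2 = 0. Solving gives C1 = -83/41, C2 = -50/41.

w = exp(x)/41 - 83*cos(5*x)*exp(-3*x)/41 - 50*exp(-3*x)*sin(5*x)/41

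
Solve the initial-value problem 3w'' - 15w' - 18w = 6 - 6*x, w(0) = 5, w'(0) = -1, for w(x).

Divide through by 3: w'' - 5w' - 6w = 2 - 2*x.
Characteristic equation r² - 5r - 6 = 0 factors as (r - 6)(r + 1) = 0, so r = 6, -1.
Hence w_h = C1*exp(6*x) + C2*exp(-x).
For the particular solution try w_p = A0 + A1*x. Substituting and matching coefficients of each power of x gives A0 = -11/18, A1 = 1/3, so w_p = -11/18 + x/3.
General solution: w = -11/18 + x/3 + C1*exp(6*x) + C2*exp(-x).
Apply the initial conditions: w(0) = -11/18 + C1 + C2 = 5 and w'(0) = 1/3 - C2 + 6*C1 = -1. Solving gives C1 = 11/18, C2 = 5.

w = -11/18 + 5*exp(-x) + x/3 + 11*exp(6*x)/18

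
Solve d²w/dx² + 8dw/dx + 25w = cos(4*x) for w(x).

Characteristic equation r² + 8r + 25 = 0 has discriminant (8)² - 4·(25) = -36 < 0, so r = -4 ± 3i.
Hence w_h = C1*cos(3*x)*exp(-4*x) + C2*exp(-4*x)*sin(3*x).
Try w_p = A*cos(4*x) + B*sin(4*x). Substituting and equating the coefficients of cos(4x) and sin(4x) gives A = 9/1105, B = 32/1105, so w_p = 9*cos(4*x)/1105 + 32*sin(4*x)/1105.

w = 9*cos(4*x)/1105 + 32*sin(4*x)/1105 + C1*cos(3*x)*exp(-4*x) + C2*exp(-4*x)*sin(3*x)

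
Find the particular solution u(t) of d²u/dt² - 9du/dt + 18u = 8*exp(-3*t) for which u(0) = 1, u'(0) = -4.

Characteristic equation r² - 9r + 18 = 0 factors as (r - 3)(r - 6) = 0, so r = 3, 6.
Hence u_h = C1*exp(3*t) + C2*exp(6*t).
Try u_p = A*exp(-3*t). Substituting into the equation and dividing by exp(-3*t) gives A = 4/27, so u_p = 4*exp(-3*t)/27.
General solution: u = 4*exp(-3*t)/27 + C1*exp(3*t) + C2*exp(6*t).
Apply the initial conditions: u(0) = 4/27 + C1 + C2 = 1 and u'(0) = -4/9 + 3*C1 + 6*C2 = -4. Solving gives C1 = 26/9, C2 = -55/27.

u = -55*exp(6*t)/27 + 4*exp(-3*t)/27 + 26*exp(3*t)/9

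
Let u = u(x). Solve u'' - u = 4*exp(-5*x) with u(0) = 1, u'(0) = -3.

u = -2*exp(x)/3 + exp(-5*x)/6 + 3*exp(-x)/2

Characteristic equation r² - 1 = 0 factors as (r - 1)(r + 1) = 0, so r = 1, -1.
Hence u_h = C1*exp(x) + C2*exp(-x).
Try u_p = A*exp(-5*x). Substituting into the equation and dividing by exp(-5*x) gives A = 1/6, so u_p = exp(-5*x)/6.
General solution: u = exp(-5*x)/6 + C1*exp(x) + C2*exp(-x).
Apply the initial conditions: u(0) = 1/6 + C1 + C2 = 1 and u'(0) = -5/6 + C1 - C2 = -3. Solving gives C1 = -2/3, C2 = 3/2.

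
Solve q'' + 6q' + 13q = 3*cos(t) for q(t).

Characteristic equation r² + 6r + 13 = 0 has discriminant (6)² - 4·(13) = -16 < 0, so r = -3 ± 2i.
Hence q_h = C1*cos(2*t)*exp(-3*t) + C2*exp(-3*t)*sin(2*t).
Try q_p = A*cos(t) + B*sin(t). Substituting and equating the coefficients of cos(t) and sin(t) gives A = 1/5, B = 1/10, so q_p = cos(t)/5 + sin(t)/10.

q = cos(t)/5 + sin(t)/10 + C1*cos(2*t)*exp(-3*t) + C2*exp(-3*t)*sin(2*t)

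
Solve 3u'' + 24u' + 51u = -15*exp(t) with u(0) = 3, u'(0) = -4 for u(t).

u = -5*exp(t)/26 + 83*cos(t)*exp(-4*t)/26 + 233*exp(-4*t)*sin(t)/26

Divide through by 3: u'' + 8u' + 17u = -5*exp(t).
Characteristic equation r² + 8r + 17 = 0 has discriminant (8)² - 4·(17) = -4 < 0, so r = -4 ± i.
Hence u_h = C1*cos(t)*exp(-4*t) + C2*exp(-4*t)*sin(t).
Try u_p = A*exp(t). Substituting into the equation and dividing by exp(t) gives A = -5/26, so u_p = -5*exp(t)/26.
General solution: u = -5*exp(t)/26 + C1*cos(t)*exp(-4*t) + C2*exp(-4*t)*sin(t).
Apply the initial conditions: u(0) = -5/26 + C1 = 3 and u'(0) = -5/26 + C2 - 4*C1 = -4. Solving gives C1 = 83/26, C2 = 233/26.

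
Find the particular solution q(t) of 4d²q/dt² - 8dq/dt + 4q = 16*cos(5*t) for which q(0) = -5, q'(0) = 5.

Divide through by 4: q'' - 2q' + q = 4*cos(5*t).
Characteristic equation r² - 2r + 1 = 0 has discriminant (-2)² - 4·(1) = 0, so r = 1 is a repeated root.
Hence q_h = (C1 + C2*t)*exp(t).
Try q_p = A*cos(5*t) + B*sin(5*t). Substituting and equating the coefficients of cos(5t) and sin(5t) gives A = -24/169, B = -10/169, so q_p = -24*cos(5*t)/169 - 10*sin(5*t)/169.
General solution: q = -24*cos(5*t)/169 - 10*sin(5*t)/169 + C1*exp(t) + C2*t*exp(t).
Apply the initial conditions: q(0) = -24/169 + C1 = -5 and q'(0) = -50/169 + C1 + C2 = 5. Solving gives C1 = -821/169, C2 = 132/13.

q = -821*exp(t)/169 - 24*cos(5*t)/169 - 10*sin(5*t)/169 + 132*t*exp(t)/13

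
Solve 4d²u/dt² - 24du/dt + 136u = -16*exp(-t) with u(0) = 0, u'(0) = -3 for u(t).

Divide through by 4: u'' - 6u' + 34u = -4*exp(-t).
Characteristic equation r² - 6r + 34 = 0 has discriminant (-6)² - 4·(34) = -100 < 0, so r = 3 ± 5i.
Hence u_h = C1*cos(5*t)*exp(3*t) + C2*exp(3*t)*sin(5*t).
Try u_p = A*exp(-t). Substituting into the equation and dividing by exp(-t) gives A = -4/41, so u_p = -4*exp(-t)/41.
General solution: u = -4*exp(-t)/41 + C1*cos(5*t)*exp(3*t) + C2*exp(3*t)*sin(5*t).
Apply the initial conditions: u(0) = -4/41 + C1 = 0 and u'(0) = 4/41 + 3*C1 + 5*C2 = -3. Solving gives C1 = 4/41, C2 = -139/205.

u = -4*exp(-t)/41 - 139*exp(3*t)*sin(5*t)/205 + 4*cos(5*t)*exp(3*t)/41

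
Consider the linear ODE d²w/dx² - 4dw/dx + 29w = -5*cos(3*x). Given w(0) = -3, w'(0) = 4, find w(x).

w = -25*cos(3*x)/136 + 15*sin(3*x)/136 - 383*cos(5*x)*exp(2*x)/136 + 253*exp(2*x)*sin(5*x)/136

Characteristic equation r² - 4r + 29 = 0 has discriminant (-4)² - 4·(29) = -100 < 0, so r = 2 ± 5i.
Hence w_h = C1*cos(5*x)*exp(2*x) + C2*exp(2*x)*sin(5*x).
Try w_p = A*cos(3*x) + B*sin(3*x). Substituting and equating the coefficients of cos(3x) and sin(3x) gives A = -25/136, B = 15/136, so w_p = -25*cos(3*x)/136 + 15*sin(3*x)/136.
General solution: w = -25*cos(3*x)/136 + 15*sin(3*x)/136 + C1*cos(5*x)*exp(2*x) + C2*exp(2*x)*sin(5*x).
Apply the initial conditions: w(0) = -25/136 + C1 = -3 and w'(0) = 45/136 + 2*C1 + 5*C2 = 4. Solving gives C1 = -383/136, C2 = 253/136.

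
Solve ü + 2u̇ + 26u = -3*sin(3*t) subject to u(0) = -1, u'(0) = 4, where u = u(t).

u = -51*sin(3*t)/325 + 18*cos(3*t)/325 - 343*cos(5*t)*exp(-t)/325 + 222*exp(-t)*sin(5*t)/325

Characteristic equation r² + 2r + 26 = 0 has discriminant (2)² - 4·(26) = -100 < 0, so r = -1 ± 5i.
Hence u_h = C1*cos(5*t)*exp(-t) + C2*exp(-t)*sin(5*t).
Try u_p = A*cos(3*t) + B*sin(3*t). Substituting and equating the coefficients of cos(3t) and sin(3t) gives A = 18/325, B = -51/325, so u_p = -51*sin(3*t)/325 + 18*cos(3*t)/325.
General solution: u = -51*sin(3*t)/325 + 18*cos(3*t)/325 + C1*cos(5*t)*exp(-t) + C2*exp(-t)*sin(5*t).
Apply the initial conditions: u(0) = 18/325 + C1 = -1 and u'(0) = -153/325 - C1 + 5*C2 = 4. Solving gives C1 = -343/325, C2 = 222/325.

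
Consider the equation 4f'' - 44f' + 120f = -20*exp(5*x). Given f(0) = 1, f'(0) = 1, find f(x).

f = -9*exp(6*x) + 10*exp(5*x) + 5*x*exp(5*x)

Divide through by 4: f'' - 11f' + 30f = -5*exp(5*x).
Characteristic equation r² - 11r + 30 = 0 factors as (r - 5)(r - 6) = 0, so r = 5, 6.
Hence f_h = C1*exp(5*x) + C2*exp(6*x).
Since exp(5*x) solves the homogeneous equation (r = 5 is a root of multiplicity 1), multiply the trial by x. Try f_p = A*x*exp(5*x). Substituting into the equation and dividing by exp(5*x) gives A = 5, so f_p = 5*x*exp(5*x).
General solution: f = C1*exp(5*x) + C2*exp(6*x) + 5*x*exp(5*x).
Apply the initial conditions: f(0) = C1 + C2 = 1 and f'(0) = 5 + 5*C1 + 6*C2 = 1. Solving gives C1 = 10, C2 = -9.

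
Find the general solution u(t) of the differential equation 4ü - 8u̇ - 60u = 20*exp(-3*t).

u = C1*exp(-3*t) + C2*exp(5*t) - 5*t*exp(-3*t)/8

Divide through by 4: u'' - 2u' - 15u = 5*exp(-3*t).
Characteristic equation r² - 2r - 15 = 0 factors as (r + 3)(r - 5) = 0, so r = -3, 5.
Hence u_h = C1*exp(-3*t) + C2*exp(5*t).
Since exp(-3*t) solves the homogeneous equation (r = -3 is a root of multiplicity 1), multiply the trial by t. Try u_p = A*t*exp(-3*t). Substituting into the equation and dividing by exp(-3*t) gives A = -5/8, so u_p = -5*t*exp(-3*t)/8.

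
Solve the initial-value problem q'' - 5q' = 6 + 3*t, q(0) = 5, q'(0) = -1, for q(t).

q = 617/125 - 33*t/25 - 3*t**2/10 + 8*exp(5*t)/125

Characteristic equation r² - 5r = 0 factors as (r - 5)r = 0, so r = 5, 0.
Hence q_h = C1*exp(5*t) + C2.
Since 0 is a characteristic root (multiplicity 1), multiply the polynomial trial by t: try q_p = t*(A0 + A1*t). Substituting and matching coefficients of each power of t gives A0 = -33/25, A1 = -3/10, so q_p = -33*t/25 - 3*t^2/10.
General solution: q = C2 - 33*t/25 - 3*t^2/10 + C1*exp(5*t).
Apply the initial conditions: q(0) = C1 + C2 = 5 and q'(0) = -33/25 + 5*C1 = -1. Solving gives C1 = 8/125, C2 = 617/125.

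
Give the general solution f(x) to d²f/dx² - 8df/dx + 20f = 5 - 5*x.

Characteristic equation r² - 8r + 20 = 0 has discriminant (-8)² - 4·(20) = -16 < 0, so r = 4 ± 2i.
Hence f_h = C1*cos(2*x)*exp(4*x) + C2*exp(4*x)*sin(2*x).
For the particular solution try f_p = A0 + A1*x. Substituting and matching coefficients of each power of x gives A0 = 3/20, A1 = -1/4, so f_p = 3/20 - x/4.

f = 3/20 - x/4 + C1*cos(2*x)*exp(4*x) + C2*exp(4*x)*sin(2*x)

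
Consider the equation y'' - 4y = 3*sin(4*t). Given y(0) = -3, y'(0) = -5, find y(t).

y = -13*exp(2*t)/5 - 3*sin(4*t)/20 - 2*exp(-2*t)/5

Characteristic equation r² - 4 = 0 factors as (r + 2)(r - 2) = 0, so r = -2, 2.
Hence y_h = C1*exp(-2*t) + C2*exp(2*t).
Try y_p = A*cos(4*t) + B*sin(4*t). Substituting and equating the coefficients of cos(4t) and sin(4t) gives A = 0, B = -3/20, so y_p = -3*sin(4*t)/20.
General solution: y = -3*sin(4*t)/20 + C1*exp(-2*t) + C2*exp(2*t).
Apply the initial conditions: y(0) = C1 + C2 = -3 and y'(0) = -3/5 - 2*C1 + 2*C2 = -5. Solving gives C1 = -2/5, C2 = -13/5.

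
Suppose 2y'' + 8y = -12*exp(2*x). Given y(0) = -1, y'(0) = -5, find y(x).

Divide through by 2: y'' + 4y = -6*exp(2*x).
Characteristic equation r² + 4 = 0 has discriminant (0)² - 4·(4) = -16 < 0, so r = ± 2i.
Hence y_h = C1*cos(2*x) + C2*sin(2*x).
Try y_p = A*exp(2*x). Substituting into the equation and dividing by exp(2*x) gives A = -3/4, so y_p = -3*exp(2*x)/4.
General solution: y = -3*exp(2*x)/4 + C1*cos(2*x) + C2*sin(2*x).
Apply the initial conditions: y(0) = -3/4 + C1 = -1 and y'(0) = -3/2 + 2*C2 = -5. Solving gives C1 = -1/4, C2 = -7/4.

y = -7*sin(2*x)/4 - 3*exp(2*x)/4 - cos(2*x)/4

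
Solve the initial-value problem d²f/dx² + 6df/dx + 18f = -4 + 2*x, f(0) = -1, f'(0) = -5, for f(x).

f = -7/27 + x/9 - 22*exp(-3*x)*sin(3*x)/9 - 20*cos(3*x)*exp(-3*x)/27

Characteristic equation r² + 6r + 18 = 0 has discriminant (6)² - 4·(18) = -36 < 0, so r = -3 ± 3i.
Hence f_h = C1*cos(3*x)*exp(-3*x) + C2*exp(-3*x)*sin(3*x).
For the particular solution try f_p = A0 + A1*x. Substituting and matching coefficients of each power of x gives A0 = -7/27, A1 = 1/9, so f_p = -7/27 + x/9.
General solution: f = -7/27 + x/9 + C1*cos(3*x)*exp(-3*x) + C2*exp(-3*x)*sin(3*x).
Apply the initial conditions: f(0) = -7/27 + C1 = -1 and f'(0) = 1/9 - 3*C1 + 3*C2 = -5. Solving gives C1 = -20/27, C2 = -22/9.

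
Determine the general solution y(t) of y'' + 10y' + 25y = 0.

y = C1*exp(-5*t) + C2*t*exp(-5*t)

Characteristic equation r² + 10r + 25 = 0 has discriminant (10)² - 4·(25) = 0, so r = -5 is a repeated root.
Hence y_h = (C1 + C2*t)*exp(-5*t).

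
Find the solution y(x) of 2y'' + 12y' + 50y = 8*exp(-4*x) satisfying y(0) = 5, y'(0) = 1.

y = 4*exp(-4*x)/17 + 69*exp(-3*x)*sin(4*x)/17 + 81*cos(4*x)*exp(-3*x)/17

Divide through by 2: y'' + 6y' + 25y = 4*exp(-4*x).
Characteristic equation r² + 6r + 25 = 0 has discriminant (6)² - 4·(25) = -64 < 0, so r = -3 ± 4i.
Hence y_h = C1*cos(4*x)*exp(-3*x) + C2*exp(-3*x)*sin(4*x).
Try y_p = A*exp(-4*x). Substituting into the equation and dividing by exp(-4*x) gives A = 4/17, so y_p = 4*exp(-4*x)/17.
General solution: y = 4*exp(-4*x)/17 + C1*cos(4*x)*exp(-3*x) + C2*exp(-3*x)*sin(4*x).
Apply the initial conditions: y(0) = 4/17 + C1 = 5 and y'(0) = -16/17 - 3*C1 + 4*C2 = 1. Solving gives C1 = 81/17, C2 = 69/17.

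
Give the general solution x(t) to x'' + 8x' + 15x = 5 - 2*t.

x = 91/225 - 2*t/15 + C1*exp(-3*t) + C2*exp(-5*t)

Characteristic equation r² + 8r + 15 = 0 factors as (r + 3)(r + 5) = 0, so r = -3, -5.
Hence x_h = C1*exp(-3*t) + C2*exp(-5*t).
For the particular solution try x_p = A0 + A1*t. Substituting and matching coefficients of each power of t gives A0 = 91/225, A1 = -2/15, so x_p = 91/225 - 2*t/15.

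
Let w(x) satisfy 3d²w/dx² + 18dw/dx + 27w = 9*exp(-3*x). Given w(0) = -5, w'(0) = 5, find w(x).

w = -5*exp(-3*x) - 10*x*exp(-3*x) + 3*x**2*exp(-3*x)/2

Divide through by 3: w'' + 6w' + 9w = 3*exp(-3*x).
Characteristic equation r² + 6r + 9 = 0 has discriminant (6)² - 4·(9) = 0, so r = -3 is a repeated root.
Hence w_h = (C1 + C2*x)*exp(-3*x).
Since exp(-3*x) solves the homogeneous equation (r = -3 is a root of multiplicity 2), multiply the trial by x^2. Try w_p = A*x^2*exp(-3*x). Substituting into the equation and dividing by exp(-3*x) gives A = 3/2, so w_p = 3*x^2*exp(-3*x)/2.
General solution: w = C1*exp(-3*x) + 3*x^2*exp(-3*x)/2 + C2*x*exp(-3*x).
Apply the initial conditions: w(0) = C1 = -5 and w'(0) = C2 - 3*C1 = 5. Solving gives C1 = -5, C2 = -10.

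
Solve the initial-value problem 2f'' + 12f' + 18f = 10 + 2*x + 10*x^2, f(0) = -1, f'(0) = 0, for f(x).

Divide through by 2: f'' + 6f' + 9f = 5 + x + 5*x^2.
Characteristic equation r² + 6r + 9 = 0 has discriminant (6)² - 4·(9) = 0, so r = -3 is a repeated root.
Hence f_h = (C1 + C2*x)*exp(-3*x).
For the particular solution try f_p = A0 + A1*x + A2*x^2. Substituting and matching coefficients of each power of x gives A0 = 23/27, A1 = -17/27, A2 = 5/9, so f_p = 23/27 - 17*x/27 + 5*x^2/9.
General solution: f = 23/27 - 17*x/27 + 5*x^2/9 + C1*exp(-3*x) + C2*x*exp(-3*x).
Apply the initial conditions: f(0) = 23/27 + C1 = -1 and f'(0) = -17/27 + C2 - 3*C1 = 0. Solving gives C1 = -50/27, C2 = -133/27.

f = 23/27 - 50*exp(-3*x)/27 - 17*x/27 + 5*x**2/9 - 133*x*exp(-3*x)/27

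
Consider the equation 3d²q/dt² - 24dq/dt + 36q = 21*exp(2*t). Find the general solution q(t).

q = C1*exp(2*t) + C2*exp(6*t) - 7*t*exp(2*t)/4

Divide through by 3: q'' - 8q' + 12q = 7*exp(2*t).
Characteristic equation r² - 8r + 12 = 0 factors as (r - 2)(r - 6) = 0, so r = 2, 6.
Hence q_h = C1*exp(2*t) + C2*exp(6*t).
Since exp(2*t) solves the homogeneous equation (r = 2 is a root of multiplicity 1), multiply the trial by t. Try q_p = A*t*exp(2*t). Substituting into the equation and dividing by exp(2*t) gives A = -7/4, so q_p = -7*t*exp(2*t)/4.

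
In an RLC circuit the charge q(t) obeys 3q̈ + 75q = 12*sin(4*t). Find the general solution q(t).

Divide through by 3: q'' + 25q = 4*sin(4*t).
Characteristic equation r² + 25 = 0 has discriminant (0)² - 4·(25) = -100 < 0, so r = ± 5i.
Hence q_h = C1*cos(5*t) + C2*sin(5*t).
Try q_p = A*cos(4*t) + B*sin(4*t). Substituting and equating the coefficients of cos(4t) and sin(4t) gives A = 0, B = 4/9, so q_p = 4*sin(4*t)/9.

q = 4*sin(4*t)/9 + C1*cos(5*t) + C2*sin(5*t)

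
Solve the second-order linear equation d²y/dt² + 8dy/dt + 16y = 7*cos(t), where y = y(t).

Characteristic equation r² + 8r + 16 = 0 has discriminant (8)² - 4·(16) = 0, so r = -4 is a repeated root.
Hence y_h = (C1 + C2*t)*exp(-4*t).
Try y_p = A*cos(t) + B*sin(t). Substituting and equating the coefficients of cos(t) and sin(t) gives A = 105/289, B = 56/289, so y_p = 56*sin(t)/289 + 105*cos(t)/289.

y = 56*sin(t)/289 + 105*cos(t)/289 + C1*exp(-4*t) + C2*t*exp(-4*t)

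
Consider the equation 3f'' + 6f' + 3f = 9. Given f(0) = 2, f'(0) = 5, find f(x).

Divide through by 3: f'' + 2f' + f = 3.
Characteristic equation r² + 2r + 1 = 0 has discriminant (2)² - 4·(1) = 0, so r = -1 is a repeated root.
Hence f_h = (C1 + C2*x)*exp(-x).
For the particular solution try f_p = A0. Substituting and matching coefficients of each power of x gives A0 = 3, so f_p = 3.
General solution: f = 3 + C1*exp(-x) + C2*x*exp(-x).
Apply the initial conditions: f(0) = 3 + C1 = 2 and f'(0) = C2 - C1 = 5. Solving gives C1 = -1, C2 = 4.

f = 3 - exp(-x) + 4*x*exp(-x)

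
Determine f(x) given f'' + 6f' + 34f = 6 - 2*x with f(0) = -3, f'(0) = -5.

f = 54/289 - x/17 - 4191*exp(-3*x)*sin(5*x)/1445 - 921*cos(5*x)*exp(-3*x)/289

Characteristic equation r² + 6r + 34 = 0 has discriminant (6)² - 4·(34) = -100 < 0, so r = -3 ± 5i.
Hence f_h = C1*cos(5*x)*exp(-3*x) + C2*exp(-3*x)*sin(5*x).
For the particular solution try f_p = A0 + A1*x. Substituting and matching coefficients of each power of x gives A0 = 54/289, A1 = -1/17, so f_p = 54/289 - x/17.
General solution: f = 54/289 - x/17 + C1*cos(5*x)*exp(-3*x) + C2*exp(-3*x)*sin(5*x).
Apply the initial conditions: f(0) = 54/289 + C1 = -3 and f'(0) = -1/17 - 3*C1 + 5*C2 = -5. Solving gives C1 = -921/289, C2 = -4191/1445.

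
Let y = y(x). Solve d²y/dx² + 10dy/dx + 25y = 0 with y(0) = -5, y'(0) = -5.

y = -5*exp(-5*x) - 30*x*exp(-5*x)

Characteristic equation r² + 10r + 25 = 0 has discriminant (10)² - 4·(25) = 0, so r = -5 is a repeated root.
Hence y_h = (C1 + C2*x)*exp(-5*x).
Apply the initial conditions: y(0) = C1 = -5 and y'(0) = C2 - 5*C1 = -5. Solving gives C1 = -5, C2 = -30.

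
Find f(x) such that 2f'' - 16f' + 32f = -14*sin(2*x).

Divide through by 2: f'' - 8f' + 16f = -7*sin(2*x).
Characteristic equation r² - 8r + 16 = 0 has discriminant (-8)² - 4·(16) = 0, so r = 4 is a repeated root.
Hence f_h = (C1 + C2*x)*exp(4*x).
Try f_p = A*cos(2*x) + B*sin(2*x). Substituting and equating the coefficients of cos(2x) and sin(2x) gives A = -7/25, B = -21/100, so f_p = -21*sin(2*x)/100 - 7*cos(2*x)/25.

f = -21*sin(2*x)/100 - 7*cos(2*x)/25 + C1*exp(4*x) + C2*x*exp(4*x)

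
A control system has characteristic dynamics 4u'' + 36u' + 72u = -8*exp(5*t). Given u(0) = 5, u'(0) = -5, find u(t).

u = -112*exp(-6*t)/33 - exp(5*t)/44 + 101*exp(-3*t)/12

Divide through by 4: u'' + 9u' + 18u = -2*exp(5*t).
Characteristic equation r² + 9r + 18 = 0 factors as (r + 6)(r + 3) = 0, so r = -6, -3.
Hence u_h = C1*exp(-6*t) + C2*exp(-3*t).
Try u_p = A*exp(5*t). Substituting into the equation and dividing by exp(5*t) gives A = -1/44, so u_p = -exp(5*t)/44.
General solution: u = -exp(5*t)/44 + C1*exp(-6*t) + C2*exp(-3*t).
Apply the initial conditions: u(0) = -1/44 + C1 + C2 = 5 and u'(0) = -5/44 - 6*C1 - 3*C2 = -5. Solving gives C1 = -112/33, C2 = 101/12.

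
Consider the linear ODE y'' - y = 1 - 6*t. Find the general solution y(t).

y = -1 + 6*t + C1*exp(-t) + C2*exp(t)

Characteristic equation r² - 1 = 0 factors as (r + 1)(r - 1) = 0, so r = -1, 1.
Hence y_h = C1*exp(-t) + C2*exp(t).
For the particular solution try y_p = A0 + A1*t. Substituting and matching coefficients of each power of t gives A0 = -1, A1 = 6, so y_p = -1 + 6*t.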